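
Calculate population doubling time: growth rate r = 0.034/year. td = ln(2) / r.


td = ln(2) / 0.034 = 0.693147 / 0.034 = 20.3867 ≈ 20.4 years

20.4 years


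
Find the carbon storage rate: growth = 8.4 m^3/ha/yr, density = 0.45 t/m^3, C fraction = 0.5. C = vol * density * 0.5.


C = 8.4 * 0.45 * 0.5 = 1.89 t C/ha/yr

1.89 t C/ha/yr


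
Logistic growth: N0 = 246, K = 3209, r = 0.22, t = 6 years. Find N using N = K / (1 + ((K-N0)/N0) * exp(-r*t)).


(K - N0)/N0 = (3209 - 246)/246 = 2963/246 = 12.0447
r*t = 0.22 * 6 = 1.32; exp(-1.32) = 0.267135
12.0447 * 0.267135 = 3.21756
1 + 3.21756 = 4.21756
N = 3209 / 4.21756 = 760.866 ≈ 761

761


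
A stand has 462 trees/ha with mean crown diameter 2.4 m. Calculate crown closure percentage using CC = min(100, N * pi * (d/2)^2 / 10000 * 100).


(d/2)^2 = (2.4/2)^2 = 1.2^2 = 1.44
Crown area = 3.141593 * 1.44 = 4.52389 m^2
N * area / 10000 * 100 = 462 * 4.52389 / 10000 * 100 = 20.9004
CC = min(100, 20.9004) = 20.9004 ≈ 20.9%

20.9%


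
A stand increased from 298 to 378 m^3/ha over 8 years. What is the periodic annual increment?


PAI = (V2 - V1) / period = (378 - 298) / 8 = 80 / 8 = 10.00 m^3/ha/yr

10.00 m^3/ha/yr


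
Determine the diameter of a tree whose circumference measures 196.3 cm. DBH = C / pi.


DBH = C / pi = 196.3 / 3.141593 = 62.4842 ≈ 62.48 cm

62.48 cm


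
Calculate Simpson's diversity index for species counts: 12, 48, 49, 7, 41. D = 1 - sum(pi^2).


Total N = 12 + 48 + 49 + 7 + 41 = 157
Per-species terms:
  p = 12/157 = 0.076433; p^2 = 0.076433^2 = 0.005842
  p = 48/157 = 0.305732; p^2 = 0.305732^2 = 0.093472
  p = 49/157 = 0.312102; p^2 = 0.312102^2 = 0.097408
  p = 7/157 = 0.044586; p^2 = 0.044586^2 = 0.001988
  p = 41/157 = 0.261146; p^2 = 0.261146^2 = 0.068197
sum(p^2) = 0.005842 + 0.093472 + 0.097408 + 0.001988 + 0.068197 = 0.266907
D = 1 - 0.266907 = 0.733093 ≈ 0.7331

0.7331


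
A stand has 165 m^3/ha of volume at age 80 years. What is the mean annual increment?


MAI = 165 / 80 = 2.0625 ≈ 2.06 m^3/ha/yr

2.06 m^3/ha/yr


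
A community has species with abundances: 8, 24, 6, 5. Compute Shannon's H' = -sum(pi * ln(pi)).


Total N = 8 + 24 + 6 + 5 = 43
Per-species terms:
  p = 8/43 = 0.186047; ln(p) = -1.681756; p*ln(p) = 0.186047 * (-1.681756) = -0.312886
  p = 24/43 = 0.558140; ln(p) = -0.583145; p*ln(p) = 0.558140 * (-0.583145) = -0.325477
  p = 6/43 = 0.139535; ln(p) = -1.969440; p*ln(p) = 0.139535 * (-1.969440) = -0.274806
  p = 5/43 = 0.116279; ln(p) = -2.151763; p*ln(p) = 0.116279 * (-2.151763) = -0.250205
sum(p*ln(p)) = (-0.312886) + (-0.325477) + (-0.274806) + (-0.250205) = -1.163374
H' = -(-1.163374) = 1.163374 ≈ 1.1634

1.1634


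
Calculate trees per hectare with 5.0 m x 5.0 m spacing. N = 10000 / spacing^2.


N = 10000 / 5.0^2 = 10000 / 25 = 400.000 ≈ 400 trees/ha

400 trees/ha


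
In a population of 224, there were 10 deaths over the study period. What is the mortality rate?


Mortality rate = 10 / 224 = 0.044643 ≈ 0.0446

0.0446


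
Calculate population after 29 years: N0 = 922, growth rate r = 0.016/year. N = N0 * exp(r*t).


r*t = 0.016 * 29 = 0.464
exp(0.464) = 1.59042
N = 922 * 1.59042 = 1466.37 ≈ 1466

1466


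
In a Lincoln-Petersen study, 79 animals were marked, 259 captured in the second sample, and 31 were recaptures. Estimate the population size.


N = M * C / R = 79 * 259 / 31 = 20461 / 31 = 660.03 ≈ 660

660 individuals


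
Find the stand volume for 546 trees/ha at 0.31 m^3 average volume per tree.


V_stand = 546 * 0.31 = 169.26 ≈ 169.3 m^3/ha

169.3 m^3/ha


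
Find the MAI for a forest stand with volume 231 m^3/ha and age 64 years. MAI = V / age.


MAI = 231 / 64 = 3.6094 ≈ 3.61 m^3/ha/yr

3.61 m^3/ha/yr


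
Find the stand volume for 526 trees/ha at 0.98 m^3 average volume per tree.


V_stand = 526 * 0.98 = 515.48 ≈ 515.5 m^3/ha

515.5 m^3/ha


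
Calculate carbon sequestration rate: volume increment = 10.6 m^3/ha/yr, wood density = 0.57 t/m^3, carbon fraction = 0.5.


C = 10.6 * 0.57 * 0.5 = 3.021 ≈ 3.02 t C/ha/yr

3.02 t C/ha/yr


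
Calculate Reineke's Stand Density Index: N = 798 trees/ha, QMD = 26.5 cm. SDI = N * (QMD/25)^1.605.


QMD/25 = 26.5/25 = 1.06
(1.06)^1.605 = exp(1.605 * ln(1.06)) = exp(1.605 * 0.0582689) = exp(0.0935216) = 1.09803
SDI = 798 * 1.09803 = 876.228 ≈ 876

876


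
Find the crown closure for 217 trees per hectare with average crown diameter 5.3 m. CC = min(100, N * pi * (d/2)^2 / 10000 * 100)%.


(d/2)^2 = (5.3/2)^2 = 2.65^2 = 7.0225
Crown area = 3.141593 * 7.0225 = 22.0618 m^2
N * area / 10000 * 100 = 217 * 22.0618 / 10000 * 100 = 47.8741
CC = min(100, 47.8741) = 47.8741 ≈ 47.9%

47.9%


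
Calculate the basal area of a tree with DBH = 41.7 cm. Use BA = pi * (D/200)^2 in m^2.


D/200 = 41.7/200 = 0.2085 m
(D/200)^2 = 0.2085^2 = 0.04347225
BA = 3.141593 * 0.04347225 = 0.136572 ≈ 0.1366 m^2

0.1366 m^2


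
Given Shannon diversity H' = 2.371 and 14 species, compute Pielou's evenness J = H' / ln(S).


ln(14) = 2.63906
J = H' / ln(S) = 2.371 / 2.63906 = 0.898426 ≈ 0.8984

0.8984


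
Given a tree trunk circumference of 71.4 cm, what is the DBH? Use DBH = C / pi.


DBH = C / pi = 71.4 / 3.141593 = 22.7273 ≈ 22.73 cm

22.73 cm


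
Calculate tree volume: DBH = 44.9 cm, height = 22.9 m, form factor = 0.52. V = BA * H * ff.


(D/200)^2 = (44.9/200)^2 = 0.2245^2 = 0.05040025
BA = 3.141593 * 0.05040025 = 0.158337 m^2
V = 0.158337 * 22.9 * 0.52 = 1.88548 ≈ 1.885 m^3

1.885 m^3


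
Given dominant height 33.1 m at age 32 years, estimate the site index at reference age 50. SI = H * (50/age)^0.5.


50/32 = 1.56250
(1.56250)^0.5 = 1.25000
SI = 33.1 * 1.25000 = 41.3750 ≈ 41.4 m

41.4 m


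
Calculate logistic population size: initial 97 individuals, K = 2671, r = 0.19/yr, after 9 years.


(K - N0)/N0 = (2671 - 97)/97 = 2574/97 = 26.5361
r*t = 0.19 * 9 = 1.71; exp(-1.71) = 0.180866
26.5361 * 0.180866 = 4.79948
1 + 4.79948 = 5.79948
N = 2671 / 5.79948 = 460.559 ≈ 461

461


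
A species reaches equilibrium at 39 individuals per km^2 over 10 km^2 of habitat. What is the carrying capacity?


K = 39 * 10 = 390 individuals

390 individuals


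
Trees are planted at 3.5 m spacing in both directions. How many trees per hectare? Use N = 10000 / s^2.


N = 10000 / 3.5^2 = 10000 / 12.25 = 816.327 ≈ 816 trees/ha

816 trees/ha


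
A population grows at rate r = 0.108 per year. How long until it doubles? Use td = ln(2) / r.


td = ln(2) / 0.108 = 0.693147 / 0.108 = 6.41803 ≈ 6.4 years

6.4 years


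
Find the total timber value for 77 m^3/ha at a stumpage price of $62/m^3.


Value = 77 * 62 = $4774/ha

$4774/ha


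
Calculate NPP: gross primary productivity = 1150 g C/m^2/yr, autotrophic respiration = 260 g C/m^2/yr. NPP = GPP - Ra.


NPP = GPP - Ra = 1150 - 260 = 890 g C/m^2/yr

890 g C/m^2/yr


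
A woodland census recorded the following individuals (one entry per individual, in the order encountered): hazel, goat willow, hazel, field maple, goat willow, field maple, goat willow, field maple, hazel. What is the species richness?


Total individuals logged = 9
Distinct species (count of individuals): hazel (3), goat willow (3), field maple (3)
Species richness = number of distinct species = 3

3


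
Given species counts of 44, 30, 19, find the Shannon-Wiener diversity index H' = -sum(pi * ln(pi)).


Total N = 44 + 30 + 19 = 93
Per-species terms:
  p = 44/93 = 0.473118; ln(p) = -0.748410; p*ln(p) = 0.473118 * (-0.748410) = -0.354086
  p = 30/93 = 0.322581; ln(p) = -1.131401; p*ln(p) = 0.322581 * (-1.131401) = -0.364968
  p = 19/93 = 0.204301; ln(p) = -1.588161; p*ln(p) = 0.204301 * (-1.588161) = -0.324463
sum(p*ln(p)) = (-0.354086) + (-0.364968) + (-0.324463) = -1.043517
H' = -(-1.043517) = 1.043517 ≈ 1.0435

1.0435


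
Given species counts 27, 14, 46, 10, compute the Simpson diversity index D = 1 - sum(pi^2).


Total N = 27 + 14 + 46 + 10 = 97
Per-species terms:
  p = 27/97 = 0.278351; p^2 = 0.278351^2 = 0.077479
  p = 14/97 = 0.144330; p^2 = 0.144330^2 = 0.020831
  p = 46/97 = 0.474227; p^2 = 0.474227^2 = 0.224891
  p = 10/97 = 0.103093; p^2 = 0.103093^2 = 0.010628
sum(p^2) = 0.077479 + 0.020831 + 0.224891 + 0.010628 = 0.333829
D = 1 - 0.333829 = 0.666171 ≈ 0.6662

0.6662


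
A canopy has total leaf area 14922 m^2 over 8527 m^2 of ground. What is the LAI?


LAI = 14922 / 8527 = 1.7500 ≈ 1.75

1.75


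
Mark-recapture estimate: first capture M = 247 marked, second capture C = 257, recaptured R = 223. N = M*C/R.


N = M * C / R = 247 * 257 / 223 = 63479 / 223 = 284.66 ≈ 285

285 individuals


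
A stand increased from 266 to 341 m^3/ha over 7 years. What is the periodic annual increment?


PAI = (V2 - V1) / period = (341 - 266) / 7 = 75 / 7 = 10.7143 ≈ 10.71 m^3/ha/yr

10.71 m^3/ha/yr


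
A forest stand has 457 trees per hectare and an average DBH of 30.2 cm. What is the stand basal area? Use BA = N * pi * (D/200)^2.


(D/200)^2 = (30.2/200)^2 = 0.151^2 = 0.022801
Individual BA = 3.141593 * 0.022801 = 0.0716315 m^2
Stand BA = 457 * 0.0716315 = 32.7356 ≈ 32.74 m^2/ha

32.74 m^2/ha


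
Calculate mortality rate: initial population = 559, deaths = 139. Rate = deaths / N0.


Mortality rate = 139 / 559 = 0.248658 ≈ 0.2487

0.2487


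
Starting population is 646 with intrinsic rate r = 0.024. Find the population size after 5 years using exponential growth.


r*t = 0.024 * 5 = 0.12
exp(0.12) = 1.12750
N = 646 * 1.12750 = 728.365 ≈ 728

728


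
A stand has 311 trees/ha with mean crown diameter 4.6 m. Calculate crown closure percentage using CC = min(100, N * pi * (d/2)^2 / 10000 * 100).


(d/2)^2 = (4.6/2)^2 = 2.3^2 = 5.29
Crown area = 3.141593 * 5.29 = 16.6190 m^2
N * area / 10000 * 100 = 311 * 16.6190 / 10000 * 100 = 51.6851
CC = min(100, 51.6851) = 51.6851 ≈ 51.7%

51.7%


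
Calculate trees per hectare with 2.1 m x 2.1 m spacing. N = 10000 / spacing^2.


N = 10000 / 2.1^2 = 10000 / 4.41 = 2267.57 ≈ 2268 trees/ha

2268 trees/ha


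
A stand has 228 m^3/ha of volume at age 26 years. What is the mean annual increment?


MAI = 228 / 26 = 8.7692 ≈ 8.77 m^3/ha/yr

8.77 m^3/ha/yr


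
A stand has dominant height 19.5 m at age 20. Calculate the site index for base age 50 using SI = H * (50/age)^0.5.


50/20 = 2.50000
(2.50000)^0.5 = 1.58114
SI = 19.5 * 1.58114 = 30.8322 ≈ 30.8 m

30.8 m


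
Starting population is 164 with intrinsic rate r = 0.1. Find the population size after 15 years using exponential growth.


r*t = 0.1 * 15 = 1.5
exp(1.5) = 4.48169
N = 164 * 4.48169 = 734.997 ≈ 735

735


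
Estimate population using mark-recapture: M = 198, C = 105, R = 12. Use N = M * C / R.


N = M * C / R = 198 * 105 / 12 = 20790 / 12 = 1732.50 ≈ 1733

1733 individuals


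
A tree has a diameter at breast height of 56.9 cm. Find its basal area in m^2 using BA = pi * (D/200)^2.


D/200 = 56.9/200 = 0.2845 m
(D/200)^2 = 0.2845^2 = 0.08094025
BA = 3.141593 * 0.08094025 = 0.254281 ≈ 0.2543 m^2

0.2543 m^2


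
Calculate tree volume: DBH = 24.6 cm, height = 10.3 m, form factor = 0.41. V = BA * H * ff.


(D/200)^2 = (24.6/200)^2 = 0.123^2 = 0.015129
BA = 3.141593 * 0.015129 = 0.0475292 m^2
V = 0.0475292 * 10.3 * 0.41 = 0.200716 ≈ 0.201 m^3

0.201 m^3


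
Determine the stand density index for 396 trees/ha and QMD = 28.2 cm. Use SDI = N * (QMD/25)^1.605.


QMD/25 = 28.2/25 = 1.128
(1.128)^1.605 = exp(1.605 * ln(1.128)) = exp(1.605 * 0.120446) = exp(0.193316) = 1.21327
SDI = 396 * 1.21327 = 480.455 ≈ 480

480


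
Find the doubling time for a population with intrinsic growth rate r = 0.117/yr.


td = ln(2) / 0.117 = 0.693147 / 0.117 = 5.92433 ≈ 5.9 years

5.9 years


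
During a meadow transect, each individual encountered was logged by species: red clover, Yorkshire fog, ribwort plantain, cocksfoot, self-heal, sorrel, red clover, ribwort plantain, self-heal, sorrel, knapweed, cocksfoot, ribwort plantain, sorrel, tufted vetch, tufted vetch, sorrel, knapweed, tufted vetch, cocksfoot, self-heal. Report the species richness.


Total individuals logged = 21
Distinct species (count of individuals): red clover (2), Yorkshire fog (1), ribwort plantain (3), cocksfoot (3), self-heal (3), sorrel (4), knapweed (2), tufted vetch (3)
Species richness = number of distinct species = 8

8


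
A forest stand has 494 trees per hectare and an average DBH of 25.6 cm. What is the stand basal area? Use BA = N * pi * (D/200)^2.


(D/200)^2 = (25.6/200)^2 = 0.128^2 = 0.016384
Individual BA = 3.141593 * 0.016384 = 0.0514719 m^2
Stand BA = 494 * 0.0514719 = 25.4271 ≈ 25.43 m^2/ha

25.43 m^2/ha


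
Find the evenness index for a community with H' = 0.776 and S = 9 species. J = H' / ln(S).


ln(9) = 2.19722
J = H' / ln(S) = 0.776 / 2.19722 = 0.353174 ≈ 0.3532

0.3532


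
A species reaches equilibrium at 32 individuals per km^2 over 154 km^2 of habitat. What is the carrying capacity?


K = 32 * 154 = 4928 individuals

4928 individuals


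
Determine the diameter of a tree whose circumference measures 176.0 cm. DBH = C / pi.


DBH = C / pi = 176.0 / 3.141593 = 56.0225 ≈ 56.02 cm

56.02 cm


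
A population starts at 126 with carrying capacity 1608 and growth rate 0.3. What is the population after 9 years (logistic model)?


(K - N0)/N0 = (1608 - 126)/126 = 1482/126 = 11.7619
r*t = 0.3 * 9 = 2.7; exp(-2.7) = 0.0672055
11.7619 * 0.0672055 = 0.790464
1 + 0.790464 = 1.79046
N = 1608 / 1.79046 = 898.093 ≈ 898

898


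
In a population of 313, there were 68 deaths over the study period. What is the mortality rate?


Mortality rate = 68 / 313 = 0.217252 ≈ 0.2173

0.2173


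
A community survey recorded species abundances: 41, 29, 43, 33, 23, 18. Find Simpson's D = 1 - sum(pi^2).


Total N = 41 + 29 + 43 + 33 + 23 + 18 = 187
Per-species terms:
  p = 41/187 = 0.219251; p^2 = 0.219251^2 = 0.048071
  p = 29/187 = 0.155080; p^2 = 0.155080^2 = 0.024050
  p = 43/187 = 0.229947; p^2 = 0.229947^2 = 0.052876
  p = 33/187 = 0.176471; p^2 = 0.176471^2 = 0.031142
  p = 23/187 = 0.122995; p^2 = 0.122995^2 = 0.015128
  p = 18/187 = 0.096257; p^2 = 0.096257^2 = 0.009265
sum(p^2) = 0.048071 + 0.024050 + 0.052876 + 0.031142 + 0.015128 + 0.009265 = 0.180532
D = 1 - 0.180532 = 0.819468 ≈ 0.8195

0.8195


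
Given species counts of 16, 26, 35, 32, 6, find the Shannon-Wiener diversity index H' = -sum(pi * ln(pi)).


Total N = 16 + 26 + 35 + 32 + 6 = 115
Per-species terms:
  p = 16/115 = 0.139130; ln(p) = -1.972347; p*ln(p) = 0.139130 * (-1.972347) = -0.274413
  p = 26/115 = 0.226087; ln(p) = -1.486835; p*ln(p) = 0.226087 * (-1.486835) = -0.336154
  p = 35/115 = 0.304348; ln(p) = -1.189583; p*ln(p) = 0.304348 * (-1.189583) = -0.362047
  p = 32/115 = 0.278261; ln(p) = -1.279196; p*ln(p) = 0.278261 * (-1.279196) = -0.355950
  p = 6/115 = 0.052174; ln(p) = -2.953171; p*ln(p) = 0.052174 * (-2.953171) = -0.154079
sum(p*ln(p)) = (-0.274413) + (-0.336154) + (-0.362047) + (-0.355950) + (-0.154079) = -1.482643
H' = -(-1.482643) = 1.482643 ≈ 1.4826

1.4826


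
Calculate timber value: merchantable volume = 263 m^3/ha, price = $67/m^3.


Value = 263 * 67 = $17621/ha

$17621/ha


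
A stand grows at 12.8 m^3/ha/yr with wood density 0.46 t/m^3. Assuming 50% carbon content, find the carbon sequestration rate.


C = 12.8 * 0.46 * 0.5 = 2.944 ≈ 2.94 t C/ha/yr

2.94 t C/ha/yr


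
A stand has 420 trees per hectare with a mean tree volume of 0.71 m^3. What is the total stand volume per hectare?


V_stand = 420 * 0.71 = 298.2 m^3/ha

298.2 m^3/ha


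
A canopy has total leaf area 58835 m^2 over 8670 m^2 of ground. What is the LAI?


LAI = 58835 / 8670 = 6.7860 ≈ 6.79

6.79


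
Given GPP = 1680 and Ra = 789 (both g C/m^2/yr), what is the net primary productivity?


NPP = GPP - Ra = 1680 - 789 = 891 g C/m^2/yr

891 g C/m^2/yr


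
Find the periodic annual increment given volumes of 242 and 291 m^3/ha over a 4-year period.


PAI = (V2 - V1) / period = (291 - 242) / 4 = 49 / 4 = 12.25 m^3/ha/yr

12.25 m^3/ha/yr


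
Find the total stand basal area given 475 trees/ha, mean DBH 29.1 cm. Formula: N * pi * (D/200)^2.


(D/200)^2 = (29.1/200)^2 = 0.1455^2 = 0.02117025
Individual BA = 3.141593 * 0.02117025 = 0.0665083 m^2
Stand BA = 475 * 0.0665083 = 31.5914 ≈ 31.59 m^2/ha

31.59 m^2/ha


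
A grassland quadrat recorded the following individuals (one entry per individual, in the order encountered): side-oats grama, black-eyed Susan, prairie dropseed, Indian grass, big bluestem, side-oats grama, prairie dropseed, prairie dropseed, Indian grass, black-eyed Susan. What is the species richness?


Total individuals logged = 10
Distinct species (count of individuals): side-oats grama (2), black-eyed Susan (2), prairie dropseed (3), Indian grass (2), big bluestem (1)
Species richness = number of distinct species = 5

5


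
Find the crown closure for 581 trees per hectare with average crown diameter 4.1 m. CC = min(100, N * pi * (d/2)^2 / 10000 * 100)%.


(d/2)^2 = (4.1/2)^2 = 2.05^2 = 4.2025
Crown area = 3.141593 * 4.2025 = 13.2025 m^2
N * area / 10000 * 100 = 581 * 13.2025 / 10000 * 100 = 76.7065
CC = min(100, 76.7065) = 76.7065 ≈ 76.7%

76.7%


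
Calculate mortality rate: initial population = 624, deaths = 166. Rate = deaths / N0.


Mortality rate = 166 / 624 = 0.266026 ≈ 0.2660

0.2660


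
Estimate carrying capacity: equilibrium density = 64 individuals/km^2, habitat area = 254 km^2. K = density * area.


K = 64 * 254 = 16256 individuals

16256 individuals


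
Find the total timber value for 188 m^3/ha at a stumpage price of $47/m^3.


Value = 188 * 47 = $8836/ha

$8836/ha


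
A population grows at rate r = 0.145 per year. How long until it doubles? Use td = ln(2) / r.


td = ln(2) / 0.145 = 0.693147 / 0.145 = 4.78032 ≈ 4.8 years

4.8 years


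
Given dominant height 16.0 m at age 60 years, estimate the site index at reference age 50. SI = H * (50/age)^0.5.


50/60 = 0.833333
(0.833333)^0.5 = 0.912871
SI = 16.0 * 0.912871 = 14.6059 ≈ 14.6 m

14.6 m


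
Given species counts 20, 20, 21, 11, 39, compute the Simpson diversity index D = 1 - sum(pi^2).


Total N = 20 + 20 + 21 + 11 + 39 = 111
Per-species terms:
  p = 20/111 = 0.180180; p^2 = 0.180180^2 = 0.032465
  p = 20/111 = 0.180180; p^2 = 0.180180^2 = 0.032465
  p = 21/111 = 0.189189; p^2 = 0.189189^2 = 0.035792
  p = 11/111 = 0.099099; p^2 = 0.099099^2 = 0.009821
  p = 39/111 = 0.351351; p^2 = 0.351351^2 = 0.123448
sum(p^2) = 0.032465 + 0.032465 + 0.035792 + 0.009821 + 0.123448 = 0.233991
D = 1 - 0.233991 = 0.766009 ≈ 0.7660

0.7660


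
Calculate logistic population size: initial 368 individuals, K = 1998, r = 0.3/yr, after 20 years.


(K - N0)/N0 = (1998 - 368)/368 = 1630/368 = 4.42935
r*t = 0.3 * 20 = 6; exp(-6) = 0.00247875
4.42935 * 0.00247875 = 0.0109793
1 + 0.0109793 = 1.01098
N = 1998 / 1.01098 = 1976.30 ≈ 1976

1976


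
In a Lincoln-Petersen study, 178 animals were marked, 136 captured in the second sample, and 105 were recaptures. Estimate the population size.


N = M * C / R = 178 * 136 / 105 = 24208 / 105 = 230.55 ≈ 231

231 individuals


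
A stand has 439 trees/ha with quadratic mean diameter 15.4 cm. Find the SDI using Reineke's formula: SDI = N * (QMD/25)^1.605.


QMD/25 = 15.4/25 = 0.616
(0.616)^1.605 = exp(1.605 * ln(0.616)) = exp(1.605 * (-0.484508)) = exp(-0.777635) = 0.459491
SDI = 439 * 0.459491 = 201.717 ≈ 202

202


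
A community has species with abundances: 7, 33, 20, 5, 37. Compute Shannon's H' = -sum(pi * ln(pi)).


Total N = 7 + 33 + 20 + 5 + 37 = 102
Per-species terms:
  p = 7/102 = 0.068627; ln(p) = -2.679069; p*ln(p) = 0.068627 * (-2.679069) = -0.183856
  p = 33/102 = 0.323529; ln(p) = -1.128467; p*ln(p) = 0.323529 * (-1.128467) = -0.365092
  p = 20/102 = 0.196078; ln(p) = -1.629243; p*ln(p) = 0.196078 * (-1.629243) = -0.319459
  p = 5/102 = 0.049020; ln(p) = -3.015527; p*ln(p) = 0.049020 * (-3.015527) = -0.147821
  p = 37/102 = 0.362745; ln(p) = -1.014055; p*ln(p) = 0.362745 * (-1.014055) = -0.367843
sum(p*ln(p)) = (-0.183856) + (-0.365092) + (-0.319459) + (-0.147821) + (-0.367843) = -1.384071
H' = -(-1.384071) = 1.384071 ≈ 1.3841

1.3841


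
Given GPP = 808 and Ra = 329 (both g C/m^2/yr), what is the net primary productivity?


NPP = GPP - Ra = 808 - 329 = 479 g C/m^2/yr

479 g C/m^2/yr


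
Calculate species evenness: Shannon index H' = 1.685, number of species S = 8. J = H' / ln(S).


ln(8) = 2.07944
J = H' / ln(S) = 1.685 / 2.07944 = 0.810314 ≈ 0.8103

0.8103


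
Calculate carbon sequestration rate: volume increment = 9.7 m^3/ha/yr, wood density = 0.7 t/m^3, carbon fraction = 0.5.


C = 9.7 * 0.7 * 0.5 = 3.395 ≈ 3.40 t C/ha/yr

3.40 t C/ha/yr


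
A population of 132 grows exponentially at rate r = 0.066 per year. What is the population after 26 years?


r*t = 0.066 * 26 = 1.716
exp(1.716) = 5.56223
N = 132 * 5.56223 = 734.214 ≈ 734

734


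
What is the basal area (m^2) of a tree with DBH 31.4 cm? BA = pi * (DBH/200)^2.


D/200 = 31.4/200 = 0.157 m
(D/200)^2 = 0.157^2 = 0.024649
BA = 3.141593 * 0.024649 = 0.0774371 ≈ 0.0774 m^2

0.0774 m^2


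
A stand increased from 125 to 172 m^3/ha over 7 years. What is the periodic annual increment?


PAI = (V2 - V1) / period = (172 - 125) / 7 = 47 / 7 = 6.7143 ≈ 6.71 m^3/ha/yr

6.71 m^3/ha/yr


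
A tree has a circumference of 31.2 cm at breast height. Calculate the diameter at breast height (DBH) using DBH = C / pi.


DBH = C / pi = 31.2 / 3.141593 = 9.93127 ≈ 9.93 cm

9.93 cm


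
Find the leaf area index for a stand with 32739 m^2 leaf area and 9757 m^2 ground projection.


LAI = 32739 / 9757 = 3.3554 ≈ 3.36

3.36


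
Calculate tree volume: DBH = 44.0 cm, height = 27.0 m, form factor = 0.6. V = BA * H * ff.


(D/200)^2 = (44.0/200)^2 = 0.22^2 = 0.0484
BA = 3.141593 * 0.0484 = 0.152053 m^2
V = 0.152053 * 27.0 * 0.6 = 2.46326 ≈ 2.463 m^3

2.463 m^3


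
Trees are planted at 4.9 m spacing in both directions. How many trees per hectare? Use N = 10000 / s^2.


N = 10000 / 4.9^2 = 10000 / 24.01 = 416.493 ≈ 416 trees/ha

416 trees/ha


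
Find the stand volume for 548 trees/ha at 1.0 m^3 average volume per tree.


V_stand = 548 * 1.0 = 548.0 m^3/ha

548.0 m^3/ha


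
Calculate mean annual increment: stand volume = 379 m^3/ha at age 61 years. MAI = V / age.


MAI = 379 / 61 = 6.2131 ≈ 6.21 m^3/ha/yr

6.21 m^3/ha/yr


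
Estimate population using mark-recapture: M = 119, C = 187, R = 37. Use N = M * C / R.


N = M * C / R = 119 * 187 / 37 = 22253 / 37 = 601.43 ≈ 601

601 individuals


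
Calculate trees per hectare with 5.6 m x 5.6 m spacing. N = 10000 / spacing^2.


N = 10000 / 5.6^2 = 10000 / 31.36 = 318.878 ≈ 319 trees/ha

319 trees/ha


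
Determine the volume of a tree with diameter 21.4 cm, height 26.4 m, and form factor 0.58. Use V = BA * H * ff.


(D/200)^2 = (21.4/200)^2 = 0.107^2 = 0.011449
BA = 3.141593 * 0.011449 = 0.0359681 m^2
V = 0.0359681 * 26.4 * 0.58 = 0.550744 ≈ 0.551 m^3

0.551 m^3


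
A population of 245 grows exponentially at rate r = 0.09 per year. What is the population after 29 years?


r*t = 0.09 * 29 = 2.61
exp(2.61) = 13.5991
N = 245 * 13.5991 = 3331.78 ≈ 3332

3332


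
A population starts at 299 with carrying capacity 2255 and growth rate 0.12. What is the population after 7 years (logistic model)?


(K - N0)/N0 = (2255 - 299)/299 = 1956/299 = 6.54181
r*t = 0.12 * 7 = 0.84; exp(-0.84) = 0.431711
6.54181 * 0.431711 = 2.82417
1 + 2.82417 = 3.82417
N = 2255 / 3.82417 = 589.670 ≈ 590

590


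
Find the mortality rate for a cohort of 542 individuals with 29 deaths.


Mortality rate = 29 / 542 = 0.053506 ≈ 0.0535

0.0535


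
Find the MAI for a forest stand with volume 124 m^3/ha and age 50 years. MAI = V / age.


MAI = 124 / 50 = 2.48 m^3/ha/yr

2.48 m^3/ha/yr


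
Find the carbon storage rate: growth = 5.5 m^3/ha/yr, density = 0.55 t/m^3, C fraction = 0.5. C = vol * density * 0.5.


C = 5.5 * 0.55 * 0.5 = 1.5125 ≈ 1.51 t C/ha/yr

1.51 t C/ha/yr


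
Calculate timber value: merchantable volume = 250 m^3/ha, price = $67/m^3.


Value = 250 * 67 = $16750/ha

$16750/ha


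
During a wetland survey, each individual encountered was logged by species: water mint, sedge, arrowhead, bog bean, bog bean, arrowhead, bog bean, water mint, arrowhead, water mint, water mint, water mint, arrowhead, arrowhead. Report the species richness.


Total individuals logged = 14
Distinct species (count of individuals): water mint (5), sedge (1), arrowhead (5), bog bean (3)
Species richness = number of distinct species = 4

4


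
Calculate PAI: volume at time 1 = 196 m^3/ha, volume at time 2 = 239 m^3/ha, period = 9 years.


PAI = (V2 - V1) / period = (239 - 196) / 9 = 43 / 9 = 4.7778 ≈ 4.78 m^3/ha/yr

4.78 m^3/ha/yr


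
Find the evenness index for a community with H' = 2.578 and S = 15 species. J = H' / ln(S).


ln(15) = 2.70805
J = H' / ln(S) = 2.578 / 2.70805 = 0.951977 ≈ 0.9520

0.9520


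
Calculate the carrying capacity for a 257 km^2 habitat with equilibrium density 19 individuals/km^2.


K = 19 * 257 = 4883 individuals

4883 individuals


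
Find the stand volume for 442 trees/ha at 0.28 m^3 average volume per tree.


V_stand = 442 * 0.28 = 123.76 ≈ 123.8 m^3/ha

123.8 m^3/ha


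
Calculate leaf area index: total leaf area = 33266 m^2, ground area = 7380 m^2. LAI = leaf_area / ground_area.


LAI = 33266 / 7380 = 4.5076 ≈ 4.51

4.51


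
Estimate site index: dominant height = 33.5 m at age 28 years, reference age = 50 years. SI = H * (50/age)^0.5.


50/28 = 1.78571
(1.78571)^0.5 = 1.33630
SI = 33.5 * 1.33630 = 44.7661 ≈ 44.8 m

44.8 m


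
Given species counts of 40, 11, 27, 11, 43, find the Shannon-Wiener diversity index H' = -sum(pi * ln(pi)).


Total N = 40 + 11 + 27 + 11 + 43 = 132
Per-species terms:
  p = 40/132 = 0.303030; ln(p) = -1.193923; p*ln(p) = 0.303030 * (-1.193923) = -0.361794
  p = 11/132 = 0.083333; ln(p) = -2.484911; p*ln(p) = 0.083333 * (-2.484911) = -0.207075
  p = 27/132 = 0.204545; ln(p) = -1.586967; p*ln(p) = 0.204545 * (-1.586967) = -0.324606
  p = 11/132 = 0.083333; ln(p) = -2.484911; p*ln(p) = 0.083333 * (-2.484911) = -0.207075
  p = 43/132 = 0.325758; ln(p) = -1.121601; p*ln(p) = 0.325758 * (-1.121601) = -0.365370
sum(p*ln(p)) = (-0.361794) + (-0.207075) + (-0.324606) + (-0.207075) + (-0.365370) = -1.465920
H' = -(-1.465920) = 1.465920 ≈ 1.4659

1.4659


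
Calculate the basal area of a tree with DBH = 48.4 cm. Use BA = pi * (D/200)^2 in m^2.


D/200 = 48.4/200 = 0.242 m
(D/200)^2 = 0.242^2 = 0.058564
BA = 3.141593 * 0.058564 = 0.183984 ≈ 0.1840 m^2

0.1840 m^2


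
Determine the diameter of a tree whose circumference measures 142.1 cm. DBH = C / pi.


DBH = C / pi = 142.1 / 3.141593 = 45.2318 ≈ 45.23 cm

45.23 cm


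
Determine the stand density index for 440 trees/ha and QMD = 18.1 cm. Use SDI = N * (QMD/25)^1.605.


QMD/25 = 18.1/25 = 0.724
(0.724)^1.605 = exp(1.605 * ln(0.724)) = exp(1.605 * (-0.322964)) = exp(-0.518357) = 0.595498
SDI = 440 * 0.595498 = 262.019 ≈ 262

262


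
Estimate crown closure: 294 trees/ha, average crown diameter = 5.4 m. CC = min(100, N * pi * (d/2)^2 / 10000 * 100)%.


(d/2)^2 = (5.4/2)^2 = 2.7^2 = 7.29
Crown area = 3.141593 * 7.29 = 22.9022 m^2
N * area / 10000 * 100 = 294 * 22.9022 / 10000 * 100 = 67.3325
CC = min(100, 67.3325) = 67.3325 ≈ 67.3%

67.3%


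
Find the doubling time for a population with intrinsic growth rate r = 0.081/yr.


td = ln(2) / 0.081 = 0.693147 / 0.081 = 8.55737 ≈ 8.6 years

8.6 years


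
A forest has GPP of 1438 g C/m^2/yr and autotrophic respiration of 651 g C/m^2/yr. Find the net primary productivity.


NPP = GPP - Ra = 1438 - 651 = 787 g C/m^2/yr

787 g C/m^2/yr


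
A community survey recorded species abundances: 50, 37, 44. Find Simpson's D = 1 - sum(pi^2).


Total N = 50 + 37 + 44 = 131
Per-species terms:
  p = 50/131 = 0.381679; p^2 = 0.381679^2 = 0.145679
  p = 37/131 = 0.282443; p^2 = 0.282443^2 = 0.079774
  p = 44/131 = 0.335878; p^2 = 0.335878^2 = 0.112814
sum(p^2) = 0.145679 + 0.079774 + 0.112814 = 0.338267
D = 1 - 0.338267 = 0.661733 ≈ 0.6617

0.6617


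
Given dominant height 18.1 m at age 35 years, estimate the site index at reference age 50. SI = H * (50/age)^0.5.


50/35 = 1.42857
(1.42857)^0.5 = 1.19523
SI = 18.1 * 1.19523 = 21.6337 ≈ 21.6 m

21.6 m


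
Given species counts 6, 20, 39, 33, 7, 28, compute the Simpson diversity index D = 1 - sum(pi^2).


Total N = 6 + 20 + 39 + 33 + 7 + 28 = 133
Per-species terms:
  p = 6/133 = 0.045113; p^2 = 0.045113^2 = 0.002035
  p = 20/133 = 0.150376; p^2 = 0.150376^2 = 0.022613
  p = 39/133 = 0.293233; p^2 = 0.293233^2 = 0.085986
  p = 33/133 = 0.248120; p^2 = 0.248120^2 = 0.061564
  p = 7/133 = 0.052632; p^2 = 0.052632^2 = 0.002770
  p = 28/133 = 0.210526; p^2 = 0.210526^2 = 0.044321
sum(p^2) = 0.002035 + 0.022613 + 0.085986 + 0.061564 + 0.002770 + 0.044321 = 0.219289
D = 1 - 0.219289 = 0.780711 ≈ 0.7807

0.7807


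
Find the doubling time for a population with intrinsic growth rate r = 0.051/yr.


td = ln(2) / 0.051 = 0.693147 / 0.051 = 13.5911 ≈ 13.6 years

13.6 years


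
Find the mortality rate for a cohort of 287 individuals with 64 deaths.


Mortality rate = 64 / 287 = 0.222997 ≈ 0.2230

0.2230


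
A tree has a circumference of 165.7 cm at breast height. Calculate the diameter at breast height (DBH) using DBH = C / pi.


DBH = C / pi = 165.7 / 3.141593 = 52.7439 ≈ 52.74 cm

52.74 cm


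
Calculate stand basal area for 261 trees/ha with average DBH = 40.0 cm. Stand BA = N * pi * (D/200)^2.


(D/200)^2 = (40.0/200)^2 = 0.2^2 = 0.04
Individual BA = 3.141593 * 0.04 = 0.125664 m^2
Stand BA = 261 * 0.125664 = 32.7983 ≈ 32.80 m^2/ha

32.80 m^2/ha


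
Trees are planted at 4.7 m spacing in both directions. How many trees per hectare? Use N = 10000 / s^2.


N = 10000 / 4.7^2 = 10000 / 22.09 = 452.694 ≈ 453 trees/ha

453 trees/ha


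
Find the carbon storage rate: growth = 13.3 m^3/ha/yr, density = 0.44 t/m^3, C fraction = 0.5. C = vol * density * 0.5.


C = 13.3 * 0.44 * 0.5 = 2.926 ≈ 2.93 t C/ha/yr

2.93 t C/ha/yr


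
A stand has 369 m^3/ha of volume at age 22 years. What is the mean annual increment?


MAI = 369 / 22 = 16.7727 ≈ 16.77 m^3/ha/yr

16.77 m^3/ha/yr


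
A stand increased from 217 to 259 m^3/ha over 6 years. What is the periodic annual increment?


PAI = (V2 - V1) / period = (259 - 217) / 6 = 42 / 6 = 7.00 m^3/ha/yr

7.00 m^3/ha/yr


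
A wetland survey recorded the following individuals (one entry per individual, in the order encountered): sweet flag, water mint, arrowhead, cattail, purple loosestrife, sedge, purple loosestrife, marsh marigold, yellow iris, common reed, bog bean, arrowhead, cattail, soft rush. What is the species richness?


Total individuals logged = 14
Distinct species (count of individuals): sweet flag (1), water mint (1), arrowhead (2), cattail (2), purple loosestrife (2), sedge (1), marsh marigold (1), yellow iris (1), common reed (1), bog bean (1), soft rush (1)
Species richness = number of distinct species = 11

11


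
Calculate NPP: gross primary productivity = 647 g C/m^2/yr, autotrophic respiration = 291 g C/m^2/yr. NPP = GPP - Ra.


NPP = GPP - Ra = 647 - 291 = 356 g C/m^2/yr

356 g C/m^2/yr


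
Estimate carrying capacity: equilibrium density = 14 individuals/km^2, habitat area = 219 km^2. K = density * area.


K = 14 * 219 = 3066 individuals

3066 individuals


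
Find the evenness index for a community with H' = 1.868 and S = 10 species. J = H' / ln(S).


ln(10) = 2.30259
J = H' / ln(S) = 1.868 / 2.30259 = 0.811260 ≈ 0.8113

0.8113


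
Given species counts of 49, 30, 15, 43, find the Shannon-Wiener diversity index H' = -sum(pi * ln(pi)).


Total N = 49 + 30 + 15 + 43 = 137
Per-species terms:
  p = 49/137 = 0.357664; ln(p) = -1.028161; p*ln(p) = 0.357664 * (-1.028161) = -0.367736
  p = 30/137 = 0.218978; ln(p) = -1.518784; p*ln(p) = 0.218978 * (-1.518784) = -0.332580
  p = 15/137 = 0.109489; ln(p) = -2.211931; p*ln(p) = 0.109489 * (-2.211931) = -0.242182
  p = 43/137 = 0.313869; ln(p) = -1.158780; p*ln(p) = 0.313869 * (-1.158780) = -0.363705
sum(p*ln(p)) = (-0.367736) + (-0.332580) + (-0.242182) + (-0.363705) = -1.306203
H' = -(-1.306203) = 1.306203 ≈ 1.3062

1.3062


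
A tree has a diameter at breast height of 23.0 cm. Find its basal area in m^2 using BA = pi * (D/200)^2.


D/200 = 23.0/200 = 0.115 m
(D/200)^2 = 0.115^2 = 0.013225
BA = 3.141593 * 0.013225 = 0.0415476 ≈ 0.0415 m^2

0.0415 m^2


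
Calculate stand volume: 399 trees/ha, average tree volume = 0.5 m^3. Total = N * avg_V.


V_stand = 399 * 0.5 = 199.5 m^3/ha

199.5 m^3/ha


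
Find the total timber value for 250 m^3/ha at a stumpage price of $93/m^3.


Value = 250 * 93 = $23250/ha

$23250/ha


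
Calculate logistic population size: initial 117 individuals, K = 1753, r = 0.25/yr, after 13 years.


(K - N0)/N0 = (1753 - 117)/117 = 1636/117 = 13.9829
r*t = 0.25 * 13 = 3.25; exp(-3.25) = 0.0387742
13.9829 * 0.0387742 = 0.542176
1 + 0.542176 = 1.54218
N = 1753 / 1.54218 = 1136.70 ≈ 1137

1137


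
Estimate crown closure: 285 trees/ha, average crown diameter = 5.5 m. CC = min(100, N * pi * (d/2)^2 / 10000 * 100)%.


(d/2)^2 = (5.5/2)^2 = 2.75^2 = 7.5625
Crown area = 3.141593 * 7.5625 = 23.7583 m^2
N * area / 10000 * 100 = 285 * 23.7583 / 10000 * 100 = 67.7112
CC = min(100, 67.7112) = 67.7112 ≈ 67.7%

67.7%


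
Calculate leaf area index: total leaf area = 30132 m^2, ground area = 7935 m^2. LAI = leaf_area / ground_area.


LAI = 30132 / 7935 = 3.7974 ≈ 3.80

3.80


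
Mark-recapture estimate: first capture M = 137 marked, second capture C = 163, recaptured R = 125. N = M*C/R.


N = M * C / R = 137 * 163 / 125 = 22331 / 125 = 178.65 ≈ 179

179 individuals


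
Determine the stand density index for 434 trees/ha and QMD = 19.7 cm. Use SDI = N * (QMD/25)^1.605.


QMD/25 = 19.7/25 = 0.788
(0.788)^1.605 = exp(1.605 * ln(0.788)) = exp(1.605 * (-0.238257)) = exp(-0.382402) = 0.682221
SDI = 434 * 0.682221 = 296.084 ≈ 296

296


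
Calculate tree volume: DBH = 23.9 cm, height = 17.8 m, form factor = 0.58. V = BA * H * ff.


(D/200)^2 = (23.9/200)^2 = 0.1195^2 = 0.01428025
BA = 3.141593 * 0.01428025 = 0.0448627 m^2
V = 0.0448627 * 17.8 * 0.58 = 0.463163 ≈ 0.463 m^3

0.463 m^3


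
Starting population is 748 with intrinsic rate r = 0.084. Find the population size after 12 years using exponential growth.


r*t = 0.084 * 12 = 1.008
exp(1.008) = 2.74012
N = 748 * 2.74012 = 2049.61 ≈ 2050

2050


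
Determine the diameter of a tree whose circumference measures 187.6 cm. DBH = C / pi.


DBH = C / pi = 187.6 / 3.141593 = 59.7149 ≈ 59.71 cm

59.71 cm


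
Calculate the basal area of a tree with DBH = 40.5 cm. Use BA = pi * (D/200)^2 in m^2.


D/200 = 40.5/200 = 0.2025 m
(D/200)^2 = 0.2025^2 = 0.04100625
BA = 3.141593 * 0.04100625 = 0.128825 ≈ 0.1288 m^2

0.1288 m^2


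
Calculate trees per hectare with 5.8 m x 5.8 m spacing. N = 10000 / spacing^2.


N = 10000 / 5.8^2 = 10000 / 33.64 = 297.265 ≈ 297 trees/ha

297 trees/ha


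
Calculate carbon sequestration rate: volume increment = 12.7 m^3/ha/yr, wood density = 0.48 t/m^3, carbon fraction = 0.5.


C = 12.7 * 0.48 * 0.5 = 3.048 ≈ 3.05 t C/ha/yr

3.05 t C/ha/yr


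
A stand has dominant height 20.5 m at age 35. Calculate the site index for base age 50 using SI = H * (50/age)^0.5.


50/35 = 1.42857
(1.42857)^0.5 = 1.19523
SI = 20.5 * 1.19523 = 24.5022 ≈ 24.5 m

24.5 m


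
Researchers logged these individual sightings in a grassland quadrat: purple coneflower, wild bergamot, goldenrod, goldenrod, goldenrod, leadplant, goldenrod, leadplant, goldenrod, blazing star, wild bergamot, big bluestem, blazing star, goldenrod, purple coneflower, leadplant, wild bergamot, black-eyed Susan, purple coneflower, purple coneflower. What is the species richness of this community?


Total individuals logged = 20
Distinct species (count of individuals): purple coneflower (4), wild bergamot (3), goldenrod (6), leadplant (3), blazing star (2), big bluestem (1), black-eyed Susan (1)
Species richness = number of distinct species = 7

7


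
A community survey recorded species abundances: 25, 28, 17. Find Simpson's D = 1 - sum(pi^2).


Total N = 25 + 28 + 17 = 70
Per-species terms:
  p = 25/70 = 0.357143; p^2 = 0.357143^2 = 0.127551
  p = 28/70 = 0.400000; p^2 = 0.400000^2 = 0.160000
  p = 17/70 = 0.242857; p^2 = 0.242857^2 = 0.058980
sum(p^2) = 0.127551 + 0.160000 + 0.058980 = 0.346531
D = 1 - 0.346531 = 0.653469 ≈ 0.6535

0.6535


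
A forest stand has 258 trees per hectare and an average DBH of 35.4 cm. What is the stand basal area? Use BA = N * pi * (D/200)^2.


(D/200)^2 = (35.4/200)^2 = 0.177^2 = 0.031329
Individual BA = 3.141593 * 0.031329 = 0.0984230 m^2
Stand BA = 258 * 0.0984230 = 25.3931 ≈ 25.39 m^2/ha

25.39 m^2/ha


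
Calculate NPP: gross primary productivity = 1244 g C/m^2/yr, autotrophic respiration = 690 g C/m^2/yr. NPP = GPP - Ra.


NPP = GPP - Ra = 1244 - 690 = 554 g C/m^2/yr

554 g C/m^2/yr


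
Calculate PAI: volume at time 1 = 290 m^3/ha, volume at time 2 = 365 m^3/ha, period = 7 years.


PAI = (V2 - V1) / period = (365 - 290) / 7 = 75 / 7 = 10.7143 ≈ 10.71 m^3/ha/yr

10.71 m^3/ha/yr


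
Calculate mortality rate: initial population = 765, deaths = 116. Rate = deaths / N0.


Mortality rate = 116 / 765 = 0.151634 ≈ 0.1516

0.1516


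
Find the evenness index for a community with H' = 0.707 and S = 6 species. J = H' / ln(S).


ln(6) = 1.79176
J = H' / ln(S) = 0.707 / 1.79176 = 0.394584 ≈ 0.3946

0.3946


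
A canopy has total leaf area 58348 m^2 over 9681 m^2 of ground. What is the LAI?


LAI = 58348 / 9681 = 6.0271 ≈ 6.03

6.03


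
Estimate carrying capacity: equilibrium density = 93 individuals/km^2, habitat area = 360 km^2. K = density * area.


K = 93 * 360 = 33480 individuals

33480 individuals


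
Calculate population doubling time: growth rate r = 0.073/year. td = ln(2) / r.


td = ln(2) / 0.073 = 0.693147 / 0.073 = 9.49516 ≈ 9.5 years

9.5 years


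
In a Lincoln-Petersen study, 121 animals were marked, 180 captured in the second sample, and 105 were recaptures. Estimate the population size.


N = M * C / R = 121 * 180 / 105 = 21780 / 105 = 207.43 ≈ 207

207 individuals


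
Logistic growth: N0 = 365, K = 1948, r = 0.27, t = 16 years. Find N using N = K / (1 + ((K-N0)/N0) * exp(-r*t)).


(K - N0)/N0 = (1948 - 365)/365 = 1583/365 = 4.33699
r*t = 0.27 * 16 = 4.32; exp(-4.32) = 0.0132999
4.33699 * 0.0132999 = 0.0576815
1 + 0.0576815 = 1.05768
N = 1948 / 1.05768 = 1841.77 ≈ 1842

1842


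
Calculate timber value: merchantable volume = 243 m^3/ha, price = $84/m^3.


Value = 243 * 84 = $20412/ha

$20412/ha


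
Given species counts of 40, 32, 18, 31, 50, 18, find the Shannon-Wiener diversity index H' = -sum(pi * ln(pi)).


Total N = 40 + 32 + 18 + 31 + 50 + 18 = 189
Per-species terms:
  p = 40/189 = 0.211640; ln(p) = -1.552869; p*ln(p) = 0.211640 * (-1.552869) = -0.328649
  p = 32/189 = 0.169312; ln(p) = -1.776012; p*ln(p) = 0.169312 * (-1.776012) = -0.300700
  p = 18/189 = 0.095238; ln(p) = -2.351376; p*ln(p) = 0.095238 * (-2.351376) = -0.223940
  p = 31/189 = 0.164021; ln(p) = -1.807761; p*ln(p) = 0.164021 * (-1.807761) = -0.296511
  p = 50/189 = 0.264550; ln(p) = -1.329725; p*ln(p) = 0.264550 * (-1.329725) = -0.351779
  p = 18/189 = 0.095238; ln(p) = -2.351376; p*ln(p) = 0.095238 * (-2.351376) = -0.223940
sum(p*ln(p)) = (-0.328649) + (-0.300700) + (-0.223940) + (-0.296511) + (-0.351779) + (-0.223940) = -1.725519
H' = -(-1.725519) = 1.725519 ≈ 1.7255

1.7255
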